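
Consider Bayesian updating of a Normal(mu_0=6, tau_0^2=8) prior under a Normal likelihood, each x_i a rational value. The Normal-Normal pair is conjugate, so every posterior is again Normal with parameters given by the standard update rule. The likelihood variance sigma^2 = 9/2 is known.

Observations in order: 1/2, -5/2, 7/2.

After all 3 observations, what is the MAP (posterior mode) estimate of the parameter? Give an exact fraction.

26/19

obs 1: x=1/2 → posterior Normal(62/25, 72/25)
obs 2: x=-5/2 → posterior Normal(22/41, 72/41)
obs 3: x=7/2 → posterior Normal(26/19, 24/19)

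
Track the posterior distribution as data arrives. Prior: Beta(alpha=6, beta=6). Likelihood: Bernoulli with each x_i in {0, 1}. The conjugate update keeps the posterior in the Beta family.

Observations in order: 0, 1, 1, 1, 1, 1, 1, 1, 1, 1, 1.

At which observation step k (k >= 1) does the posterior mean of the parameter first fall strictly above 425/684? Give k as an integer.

obs 1: x=0 → posterior Beta(6, 7)
obs 2: x=1 → posterior Beta(7, 7)
obs 3: x=1 → posterior Beta(8, 7)
obs 4: x=1 → posterior Beta(9, 7)
obs 5: x=1 → posterior Beta(10, 7)
obs 6: x=1 → posterior Beta(11, 7)
obs 7: x=1 → posterior Beta(12, 7)
obs 8: x=1 → posterior Beta(13, 7)
obs 9: x=1 → posterior Beta(14, 7)
obs 10: x=1 → posterior Beta(15, 7)
obs 11: x=1 → posterior Beta(16, 7)

k = 7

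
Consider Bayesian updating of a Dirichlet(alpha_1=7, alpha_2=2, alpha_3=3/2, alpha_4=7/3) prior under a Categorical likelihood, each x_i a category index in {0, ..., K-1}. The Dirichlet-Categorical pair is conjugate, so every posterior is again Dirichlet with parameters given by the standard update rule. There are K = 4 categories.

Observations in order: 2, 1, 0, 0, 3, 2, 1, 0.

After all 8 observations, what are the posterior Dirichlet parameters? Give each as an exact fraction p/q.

alpha_1=10, alpha_2=4, alpha_3=7/2, alpha_4=10/3

obs 1: x=2 → posterior Dirichlet(7, 2, 5/2, 7/3)
obs 2: x=1 → posterior Dirichlet(7, 3, 5/2, 7/3)
obs 3: x=0 → posterior Dirichlet(8, 3, 5/2, 7/3)
obs 4: x=0 → posterior Dirichlet(9, 3, 5/2, 7/3)
obs 5: x=3 → posterior Dirichlet(9, 3, 5/2, 10/3)
obs 6: x=2 → posterior Dirichlet(9, 3, 7/2, 10/3)
obs 7: x=1 → posterior Dirichlet(9, 4, 7/2, 10/3)
obs 8: x=0 → posterior Dirichlet(10, 4, 7/2, 10/3)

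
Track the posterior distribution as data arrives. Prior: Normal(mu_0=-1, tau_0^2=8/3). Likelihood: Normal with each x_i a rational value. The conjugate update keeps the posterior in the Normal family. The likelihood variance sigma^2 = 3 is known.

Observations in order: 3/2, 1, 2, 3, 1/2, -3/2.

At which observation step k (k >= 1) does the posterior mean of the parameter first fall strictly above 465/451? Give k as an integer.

k = 4

obs 1: x=3/2 → posterior Normal(3/17, 24/17)
obs 2: x=1 → posterior Normal(11/25, 24/25)
obs 3: x=2 → posterior Normal(9/11, 8/11)
obs 4: x=3 → posterior Normal(51/41, 24/41)
obs 5: x=1/2 → posterior Normal(55/49, 24/49)
obs 6: x=-3/2 → posterior Normal(43/57, 8/19)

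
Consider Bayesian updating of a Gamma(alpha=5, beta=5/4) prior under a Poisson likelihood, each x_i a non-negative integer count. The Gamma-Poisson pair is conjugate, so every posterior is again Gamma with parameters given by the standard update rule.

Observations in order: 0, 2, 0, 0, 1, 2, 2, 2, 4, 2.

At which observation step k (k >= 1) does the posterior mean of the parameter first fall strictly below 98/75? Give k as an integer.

k = 5

obs 1: x=0 → posterior Gamma(5, 9/4)
obs 2: x=2 → posterior Gamma(7, 13/4)
obs 3: x=0 → posterior Gamma(7, 17/4)
obs 4: x=0 → posterior Gamma(7, 21/4)
obs 5: x=1 → posterior Gamma(8, 25/4)
obs 6: x=2 → posterior Gamma(10, 29/4)
obs 7: x=2 → posterior Gamma(12, 33/4)
obs 8: x=2 → posterior Gamma(14, 37/4)
obs 9: x=4 → posterior Gamma(18, 41/4)
obs 10: x=2 → posterior Gamma(20, 45/4)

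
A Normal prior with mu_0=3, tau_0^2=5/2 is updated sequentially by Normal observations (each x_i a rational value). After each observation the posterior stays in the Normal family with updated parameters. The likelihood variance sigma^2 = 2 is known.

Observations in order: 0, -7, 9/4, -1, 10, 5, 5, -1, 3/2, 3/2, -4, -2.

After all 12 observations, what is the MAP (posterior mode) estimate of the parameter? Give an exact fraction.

253/256

obs 1: x=0 → posterior Normal(4/3, 10/9)
obs 2: x=-7 → posterior Normal(-23/14, 5/7)
obs 3: x=9/4 → posterior Normal(-47/76, 10/19)
obs 4: x=-1 → posterior Normal(-67/96, 5/12)
obs 5: x=10 → posterior Normal(133/116, 10/29)
obs 6: x=5 → posterior Normal(233/136, 5/17)
obs 7: x=5 → posterior Normal(111/52, 10/39)
obs 8: x=-1 → posterior Normal(313/176, 5/22)
obs 9: x=3/2 → posterior Normal(7/4, 10/49)
obs 10: x=3/2 → posterior Normal(373/216, 5/27)
obs 11: x=-4 → posterior Normal(293/236, 10/59)
obs 12: x=-2 → posterior Normal(253/256, 5/32)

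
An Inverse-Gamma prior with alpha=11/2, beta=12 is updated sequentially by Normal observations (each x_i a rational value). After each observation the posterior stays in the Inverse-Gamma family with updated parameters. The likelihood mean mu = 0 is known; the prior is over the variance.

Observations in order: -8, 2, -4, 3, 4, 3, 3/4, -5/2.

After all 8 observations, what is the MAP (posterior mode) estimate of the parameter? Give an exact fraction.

2381/336

obs 1: x=-8 → posterior Inverse-Gamma(6, 44)
obs 2: x=2 → posterior Inverse-Gamma(13/2, 46)
obs 3: x=-4 → posterior Inverse-Gamma(7, 54)
obs 4: x=3 → posterior Inverse-Gamma(15/2, 117/2)
obs 5: x=4 → posterior Inverse-Gamma(8, 133/2)
obs 6: x=3 → posterior Inverse-Gamma(17/2, 71)
obs 7: x=3/4 → posterior Inverse-Gamma(9, 2281/32)
obs 8: x=-5/2 → posterior Inverse-Gamma(19/2, 2381/32)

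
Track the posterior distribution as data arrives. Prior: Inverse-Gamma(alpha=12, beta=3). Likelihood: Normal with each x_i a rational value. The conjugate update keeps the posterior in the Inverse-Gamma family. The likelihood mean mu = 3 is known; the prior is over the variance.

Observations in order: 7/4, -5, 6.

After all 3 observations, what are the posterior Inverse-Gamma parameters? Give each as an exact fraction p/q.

obs 1: x=7/4 → posterior Inverse-Gamma(25/2, 121/32)
obs 2: x=-5 → posterior Inverse-Gamma(13, 1145/32)
obs 3: x=6 → posterior Inverse-Gamma(27/2, 1289/32)

alpha=27/2, beta=1289/32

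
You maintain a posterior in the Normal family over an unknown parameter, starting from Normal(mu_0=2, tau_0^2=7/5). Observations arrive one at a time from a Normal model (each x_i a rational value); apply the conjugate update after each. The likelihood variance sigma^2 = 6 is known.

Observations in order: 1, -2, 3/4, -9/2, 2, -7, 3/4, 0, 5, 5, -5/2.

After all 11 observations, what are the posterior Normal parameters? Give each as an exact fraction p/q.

obs 1: x=1 → posterior Normal(67/37, 42/37)
obs 2: x=-2 → posterior Normal(53/44, 21/22)
obs 3: x=3/4 → posterior Normal(233/204, 14/17)
obs 4: x=-9/2 → posterior Normal(107/232, 21/29)
obs 5: x=2 → posterior Normal(163/260, 42/65)
obs 6: x=-7 → posterior Normal(-11/96, 7/12)
obs 7: x=3/4 → posterior Normal(-3/79, 42/79)
obs 8: x=0 → posterior Normal(-3/86, 21/43)
obs 9: x=5 → posterior Normal(32/93, 14/31)
obs 10: x=5 → posterior Normal(67/100, 21/50)
obs 11: x=-5/2 → posterior Normal(99/214, 42/107)

mu_0=99/214, tau_0^2=42/107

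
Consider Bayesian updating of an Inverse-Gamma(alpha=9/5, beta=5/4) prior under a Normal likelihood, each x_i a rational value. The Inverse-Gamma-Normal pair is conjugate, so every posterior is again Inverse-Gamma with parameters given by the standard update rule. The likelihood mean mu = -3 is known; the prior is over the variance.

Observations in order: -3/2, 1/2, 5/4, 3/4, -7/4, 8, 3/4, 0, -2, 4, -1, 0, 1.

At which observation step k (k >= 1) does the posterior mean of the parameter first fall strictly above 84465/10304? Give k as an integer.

obs 1: x=-3/2 → posterior Inverse-Gamma(23/10, 19/8)
obs 2: x=1/2 → posterior Inverse-Gamma(14/5, 17/2)
obs 3: x=5/4 → posterior Inverse-Gamma(33/10, 561/32)
obs 4: x=3/4 → posterior Inverse-Gamma(19/5, 393/16)
obs 5: x=-7/4 → posterior Inverse-Gamma(43/10, 811/32)
obs 6: x=8 → posterior Inverse-Gamma(24/5, 2747/32)
obs 7: x=3/4 → posterior Inverse-Gamma(53/10, 743/8)
obs 8: x=0 → posterior Inverse-Gamma(29/5, 779/8)
obs 9: x=-2 → posterior Inverse-Gamma(63/10, 783/8)
obs 10: x=4 → posterior Inverse-Gamma(34/5, 979/8)
obs 11: x=-1 → posterior Inverse-Gamma(73/10, 995/8)
obs 12: x=0 → posterior Inverse-Gamma(39/5, 1031/8)
obs 13: x=1 → posterior Inverse-Gamma(83/10, 1095/8)

k = 4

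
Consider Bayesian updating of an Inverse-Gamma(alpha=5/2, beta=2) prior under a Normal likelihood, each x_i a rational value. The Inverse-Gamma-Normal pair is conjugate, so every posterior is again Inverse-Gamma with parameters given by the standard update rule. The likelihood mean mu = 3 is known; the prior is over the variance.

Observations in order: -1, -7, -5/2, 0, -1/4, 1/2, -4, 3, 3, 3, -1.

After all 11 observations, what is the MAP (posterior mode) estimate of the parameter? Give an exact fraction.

obs 1: x=-1 → posterior Inverse-Gamma(3, 10)
obs 2: x=-7 → posterior Inverse-Gamma(7/2, 60)
obs 3: x=-5/2 → posterior Inverse-Gamma(4, 601/8)
obs 4: x=0 → posterior Inverse-Gamma(9/2, 637/8)
obs 5: x=-1/4 → posterior Inverse-Gamma(5, 2717/32)
obs 6: x=1/2 → posterior Inverse-Gamma(11/2, 2817/32)
obs 7: x=-4 → posterior Inverse-Gamma(6, 3601/32)
obs 8: x=3 → posterior Inverse-Gamma(13/2, 3601/32)
obs 9: x=3 → posterior Inverse-Gamma(7, 3601/32)
obs 10: x=3 → posterior Inverse-Gamma(15/2, 3601/32)
obs 11: x=-1 → posterior Inverse-Gamma(8, 3857/32)

3857/288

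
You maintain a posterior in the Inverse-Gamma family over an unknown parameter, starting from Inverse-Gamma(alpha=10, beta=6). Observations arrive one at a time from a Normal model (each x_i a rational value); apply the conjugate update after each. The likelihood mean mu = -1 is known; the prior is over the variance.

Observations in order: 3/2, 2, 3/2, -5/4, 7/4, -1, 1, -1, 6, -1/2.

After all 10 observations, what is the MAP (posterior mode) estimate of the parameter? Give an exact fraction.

755/256

obs 1: x=3/2 → posterior Inverse-Gamma(21/2, 73/8)
obs 2: x=2 → posterior Inverse-Gamma(11, 109/8)
obs 3: x=3/2 → posterior Inverse-Gamma(23/2, 67/4)
obs 4: x=-5/4 → posterior Inverse-Gamma(12, 537/32)
obs 5: x=7/4 → posterior Inverse-Gamma(25/2, 329/16)
obs 6: x=-1 → posterior Inverse-Gamma(13, 329/16)
obs 7: x=1 → posterior Inverse-Gamma(27/2, 361/16)
obs 8: x=-1 → posterior Inverse-Gamma(14, 361/16)
obs 9: x=6 → posterior Inverse-Gamma(29/2, 753/16)
obs 10: x=-1/2 → posterior Inverse-Gamma(15, 755/16)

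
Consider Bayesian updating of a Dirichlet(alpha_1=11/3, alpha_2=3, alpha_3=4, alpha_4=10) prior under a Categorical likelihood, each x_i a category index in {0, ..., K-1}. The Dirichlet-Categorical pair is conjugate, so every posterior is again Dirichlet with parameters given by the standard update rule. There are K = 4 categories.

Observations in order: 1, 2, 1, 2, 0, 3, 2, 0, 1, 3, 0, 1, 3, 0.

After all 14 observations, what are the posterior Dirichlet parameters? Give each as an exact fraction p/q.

obs 1: x=1 → posterior Dirichlet(11/3, 4, 4, 10)
obs 2: x=2 → posterior Dirichlet(11/3, 4, 5, 10)
obs 3: x=1 → posterior Dirichlet(11/3, 5, 5, 10)
obs 4: x=2 → posterior Dirichlet(11/3, 5, 6, 10)
obs 5: x=0 → posterior Dirichlet(14/3, 5, 6, 10)
obs 6: x=3 → posterior Dirichlet(14/3, 5, 6, 11)
obs 7: x=2 → posterior Dirichlet(14/3, 5, 7, 11)
obs 8: x=0 → posterior Dirichlet(17/3, 5, 7, 11)
obs 9: x=1 → posterior Dirichlet(17/3, 6, 7, 11)
obs 10: x=3 → posterior Dirichlet(17/3, 6, 7, 12)
obs 11: x=0 → posterior Dirichlet(20/3, 6, 7, 12)
obs 12: x=1 → posterior Dirichlet(20/3, 7, 7, 12)
obs 13: x=3 → posterior Dirichlet(20/3, 7, 7, 13)
obs 14: x=0 → posterior Dirichlet(23/3, 7, 7, 13)

alpha_1=23/3, alpha_2=7, alpha_3=7, alpha_4=13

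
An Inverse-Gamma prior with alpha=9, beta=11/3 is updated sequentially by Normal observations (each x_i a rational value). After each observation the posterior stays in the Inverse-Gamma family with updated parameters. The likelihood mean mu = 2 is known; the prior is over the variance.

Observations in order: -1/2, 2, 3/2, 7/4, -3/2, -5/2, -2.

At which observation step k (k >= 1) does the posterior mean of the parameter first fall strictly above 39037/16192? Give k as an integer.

k = 7

obs 1: x=-1/2 → posterior Inverse-Gamma(19/2, 163/24)
obs 2: x=2 → posterior Inverse-Gamma(10, 163/24)
obs 3: x=3/2 → posterior Inverse-Gamma(21/2, 83/12)
obs 4: x=7/4 → posterior Inverse-Gamma(11, 667/96)
obs 5: x=-3/2 → posterior Inverse-Gamma(23/2, 1255/96)
obs 6: x=-5/2 → posterior Inverse-Gamma(12, 2227/96)
obs 7: x=-2 → posterior Inverse-Gamma(25/2, 2995/96)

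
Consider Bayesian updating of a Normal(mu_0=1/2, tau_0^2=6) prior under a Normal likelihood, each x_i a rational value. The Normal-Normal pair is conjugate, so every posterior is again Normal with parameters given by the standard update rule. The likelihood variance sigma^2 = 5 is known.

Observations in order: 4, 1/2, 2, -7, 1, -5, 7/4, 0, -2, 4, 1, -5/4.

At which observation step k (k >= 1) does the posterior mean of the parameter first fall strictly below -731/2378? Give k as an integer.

k = 6

obs 1: x=4 → posterior Normal(53/22, 30/11)
obs 2: x=1/2 → posterior Normal(59/34, 30/17)
obs 3: x=2 → posterior Normal(83/46, 30/23)
obs 4: x=-7 → posterior Normal(-1/58, 30/29)
obs 5: x=1 → posterior Normal(11/70, 6/7)
obs 6: x=-5 → posterior Normal(-49/82, 30/41)
obs 7: x=7/4 → posterior Normal(-14/47, 30/47)
obs 8: x=0 → posterior Normal(-14/53, 30/53)
obs 9: x=-2 → posterior Normal(-26/59, 30/59)
obs 10: x=4 → posterior Normal(-2/65, 6/13)
obs 11: x=1 → posterior Normal(4/71, 30/71)
obs 12: x=-5/4 → posterior Normal(-1/22, 30/77)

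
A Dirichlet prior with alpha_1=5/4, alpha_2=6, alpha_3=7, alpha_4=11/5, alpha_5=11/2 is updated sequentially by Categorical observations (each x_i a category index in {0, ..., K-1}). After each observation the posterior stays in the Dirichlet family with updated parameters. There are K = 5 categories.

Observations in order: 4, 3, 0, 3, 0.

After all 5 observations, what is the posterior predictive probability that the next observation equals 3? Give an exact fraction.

obs 1: x=4 → posterior Dirichlet(5/4, 6, 7, 11/5, 13/2)
obs 2: x=3 → posterior Dirichlet(5/4, 6, 7, 16/5, 13/2)
obs 3: x=0 → posterior Dirichlet(9/4, 6, 7, 16/5, 13/2)
obs 4: x=3 → posterior Dirichlet(9/4, 6, 7, 21/5, 13/2)
obs 5: x=0 → posterior Dirichlet(13/4, 6, 7, 21/5, 13/2)

12/77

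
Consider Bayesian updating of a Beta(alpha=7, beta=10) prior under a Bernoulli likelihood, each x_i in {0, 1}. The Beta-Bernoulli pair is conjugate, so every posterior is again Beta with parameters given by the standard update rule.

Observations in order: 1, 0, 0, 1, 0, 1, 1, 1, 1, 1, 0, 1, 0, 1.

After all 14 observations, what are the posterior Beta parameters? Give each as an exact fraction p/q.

alpha=16, beta=15

obs 1: x=1 → posterior Beta(8, 10)
obs 2: x=0 → posterior Beta(8, 11)
obs 3: x=0 → posterior Beta(8, 12)
obs 4: x=1 → posterior Beta(9, 12)
obs 5: x=0 → posterior Beta(9, 13)
obs 6: x=1 → posterior Beta(10, 13)
obs 7: x=1 → posterior Beta(11, 13)
obs 8: x=1 → posterior Beta(12, 13)
obs 9: x=1 → posterior Beta(13, 13)
obs 10: x=1 → posterior Beta(14, 13)
obs 11: x=0 → posterior Beta(14, 14)
obs 12: x=1 → posterior Beta(15, 14)
obs 13: x=0 → posterior Beta(15, 15)
obs 14: x=1 → posterior Beta(16, 15)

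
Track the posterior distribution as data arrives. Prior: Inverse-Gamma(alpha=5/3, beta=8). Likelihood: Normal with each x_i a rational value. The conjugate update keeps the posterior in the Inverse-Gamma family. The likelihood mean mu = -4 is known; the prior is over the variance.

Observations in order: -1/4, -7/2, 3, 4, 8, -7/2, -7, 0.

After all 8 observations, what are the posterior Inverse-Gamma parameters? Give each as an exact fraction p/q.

obs 1: x=-1/4 → posterior Inverse-Gamma(13/6, 481/32)
obs 2: x=-7/2 → posterior Inverse-Gamma(8/3, 485/32)
obs 3: x=3 → posterior Inverse-Gamma(19/6, 1269/32)
obs 4: x=4 → posterior Inverse-Gamma(11/3, 2293/32)
obs 5: x=8 → posterior Inverse-Gamma(25/6, 4597/32)
obs 6: x=-7/2 → posterior Inverse-Gamma(14/3, 4601/32)
obs 7: x=-7 → posterior Inverse-Gamma(31/6, 4745/32)
obs 8: x=0 → posterior Inverse-Gamma(17/3, 5001/32)

alpha=17/3, beta=5001/32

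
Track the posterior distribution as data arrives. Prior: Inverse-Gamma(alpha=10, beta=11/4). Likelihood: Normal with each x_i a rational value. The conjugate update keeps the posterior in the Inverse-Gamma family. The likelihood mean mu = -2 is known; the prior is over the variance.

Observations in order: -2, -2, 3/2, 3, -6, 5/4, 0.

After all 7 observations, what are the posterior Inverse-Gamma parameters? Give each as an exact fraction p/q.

alpha=27/2, beta=1173/32

obs 1: x=-2 → posterior Inverse-Gamma(21/2, 11/4)
obs 2: x=-2 → posterior Inverse-Gamma(11, 11/4)
obs 3: x=3/2 → posterior Inverse-Gamma(23/2, 71/8)
obs 4: x=3 → posterior Inverse-Gamma(12, 171/8)
obs 5: x=-6 → posterior Inverse-Gamma(25/2, 235/8)
obs 6: x=5/4 → posterior Inverse-Gamma(13, 1109/32)
obs 7: x=0 → posterior Inverse-Gamma(27/2, 1173/32)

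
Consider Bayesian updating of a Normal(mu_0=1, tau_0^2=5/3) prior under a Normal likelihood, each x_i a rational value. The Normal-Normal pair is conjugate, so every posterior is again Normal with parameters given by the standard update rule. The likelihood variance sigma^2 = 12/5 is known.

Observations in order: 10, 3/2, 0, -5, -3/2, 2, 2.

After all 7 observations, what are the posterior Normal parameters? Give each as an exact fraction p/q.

mu_0=261/211, tau_0^2=60/211

obs 1: x=10 → posterior Normal(286/61, 60/61)
obs 2: x=3/2 → posterior Normal(647/172, 30/43)
obs 3: x=0 → posterior Normal(647/222, 20/37)
obs 4: x=-5 → posterior Normal(397/272, 15/34)
obs 5: x=-3/2 → posterior Normal(1, 60/161)
obs 6: x=2 → posterior Normal(211/186, 10/31)
obs 7: x=2 → posterior Normal(261/211, 60/211)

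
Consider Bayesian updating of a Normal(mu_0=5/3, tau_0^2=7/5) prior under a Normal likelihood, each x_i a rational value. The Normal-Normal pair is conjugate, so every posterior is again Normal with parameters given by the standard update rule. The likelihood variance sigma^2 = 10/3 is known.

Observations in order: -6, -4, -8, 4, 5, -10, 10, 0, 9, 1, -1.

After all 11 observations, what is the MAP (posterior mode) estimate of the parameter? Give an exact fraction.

obs 1: x=-6 → posterior Normal(-128/213, 70/71)
obs 2: x=-4 → posterior Normal(-95/69, 35/46)
obs 3: x=-8 → posterior Normal(-884/339, 70/113)
obs 4: x=4 → posterior Normal(-316/201, 35/67)
obs 5: x=5 → posterior Normal(-317/465, 14/31)
obs 6: x=-10 → posterior Normal(-947/528, 35/88)
obs 7: x=10 → posterior Normal(-317/591, 70/197)
obs 8: x=0 → posterior Normal(-317/654, 35/109)
obs 9: x=9 → posterior Normal(250/717, 70/239)
obs 10: x=1 → posterior Normal(313/780, 7/26)
obs 11: x=-1 → posterior Normal(250/843, 70/281)

250/843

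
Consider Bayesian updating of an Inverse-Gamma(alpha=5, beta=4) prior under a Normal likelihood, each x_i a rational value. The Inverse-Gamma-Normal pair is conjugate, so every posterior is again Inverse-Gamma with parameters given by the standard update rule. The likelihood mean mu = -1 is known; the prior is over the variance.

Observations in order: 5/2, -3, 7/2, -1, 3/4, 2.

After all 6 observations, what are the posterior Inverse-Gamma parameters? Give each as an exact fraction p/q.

alpha=8, beta=905/32

obs 1: x=5/2 → posterior Inverse-Gamma(11/2, 81/8)
obs 2: x=-3 → posterior Inverse-Gamma(6, 97/8)
obs 3: x=7/2 → posterior Inverse-Gamma(13/2, 89/4)
obs 4: x=-1 → posterior Inverse-Gamma(7, 89/4)
obs 5: x=3/4 → posterior Inverse-Gamma(15/2, 761/32)
obs 6: x=2 → posterior Inverse-Gamma(8, 905/32)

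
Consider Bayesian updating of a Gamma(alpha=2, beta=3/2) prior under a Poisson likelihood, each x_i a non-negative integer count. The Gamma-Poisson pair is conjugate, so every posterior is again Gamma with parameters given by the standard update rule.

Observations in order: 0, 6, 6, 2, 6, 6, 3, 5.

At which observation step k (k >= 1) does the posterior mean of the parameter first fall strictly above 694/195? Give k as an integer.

k = 6

obs 1: x=0 → posterior Gamma(2, 5/2)
obs 2: x=6 → posterior Gamma(8, 7/2)
obs 3: x=6 → posterior Gamma(14, 9/2)
obs 4: x=2 → posterior Gamma(16, 11/2)
obs 5: x=6 → posterior Gamma(22, 13/2)
obs 6: x=6 → posterior Gamma(28, 15/2)
obs 7: x=3 → posterior Gamma(31, 17/2)
obs 8: x=5 → posterior Gamma(36, 19/2)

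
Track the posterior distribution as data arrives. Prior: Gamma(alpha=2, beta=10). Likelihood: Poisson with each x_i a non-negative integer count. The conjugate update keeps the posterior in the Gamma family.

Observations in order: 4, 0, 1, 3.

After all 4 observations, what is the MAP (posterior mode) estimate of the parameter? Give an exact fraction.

obs 1: x=4 → posterior Gamma(6, 11)
obs 2: x=0 → posterior Gamma(6, 12)
obs 3: x=1 → posterior Gamma(7, 13)
obs 4: x=3 → posterior Gamma(10, 14)

9/14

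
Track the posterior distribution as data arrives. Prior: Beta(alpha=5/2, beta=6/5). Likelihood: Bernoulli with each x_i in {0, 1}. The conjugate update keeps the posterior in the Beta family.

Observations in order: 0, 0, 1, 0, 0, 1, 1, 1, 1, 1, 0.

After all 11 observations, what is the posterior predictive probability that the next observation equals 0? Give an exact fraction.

62/147

obs 1: x=0 → posterior Beta(5/2, 11/5)
obs 2: x=0 → posterior Beta(5/2, 16/5)
obs 3: x=1 → posterior Beta(7/2, 16/5)
obs 4: x=0 → posterior Beta(7/2, 21/5)
obs 5: x=0 → posterior Beta(7/2, 26/5)
obs 6: x=1 → posterior Beta(9/2, 26/5)
obs 7: x=1 → posterior Beta(11/2, 26/5)
obs 8: x=1 → posterior Beta(13/2, 26/5)
obs 9: x=1 → posterior Beta(15/2, 26/5)
obs 10: x=1 → posterior Beta(17/2, 26/5)
obs 11: x=0 → posterior Beta(17/2, 31/5)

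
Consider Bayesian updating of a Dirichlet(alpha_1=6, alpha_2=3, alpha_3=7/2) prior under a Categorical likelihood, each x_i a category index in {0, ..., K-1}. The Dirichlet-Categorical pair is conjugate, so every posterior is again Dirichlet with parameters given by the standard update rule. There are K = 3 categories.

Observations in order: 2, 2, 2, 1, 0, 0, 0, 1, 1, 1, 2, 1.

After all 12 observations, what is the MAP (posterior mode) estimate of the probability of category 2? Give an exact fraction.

13/43

obs 1: x=2 → posterior Dirichlet(6, 3, 9/2)
obs 2: x=2 → posterior Dirichlet(6, 3, 11/2)
obs 3: x=2 → posterior Dirichlet(6, 3, 13/2)
obs 4: x=1 → posterior Dirichlet(6, 4, 13/2)
obs 5: x=0 → posterior Dirichlet(7, 4, 13/2)
obs 6: x=0 → posterior Dirichlet(8, 4, 13/2)
obs 7: x=0 → posterior Dirichlet(9, 4, 13/2)
obs 8: x=1 → posterior Dirichlet(9, 5, 13/2)
obs 9: x=1 → posterior Dirichlet(9, 6, 13/2)
obs 10: x=1 → posterior Dirichlet(9, 7, 13/2)
obs 11: x=2 → posterior Dirichlet(9, 7, 15/2)
obs 12: x=1 → posterior Dirichlet(9, 8, 15/2)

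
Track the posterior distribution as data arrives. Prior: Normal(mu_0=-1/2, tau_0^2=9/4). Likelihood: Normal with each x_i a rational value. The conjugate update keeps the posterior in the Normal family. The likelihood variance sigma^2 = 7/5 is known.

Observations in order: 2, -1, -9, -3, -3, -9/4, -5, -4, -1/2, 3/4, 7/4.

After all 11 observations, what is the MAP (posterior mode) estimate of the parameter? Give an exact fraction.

-4241/2092

obs 1: x=2 → posterior Normal(76/73, 63/73)
obs 2: x=-1 → posterior Normal(31/118, 63/118)
obs 3: x=-9 → posterior Normal(-374/163, 63/163)
obs 4: x=-3 → posterior Normal(-509/208, 63/208)
obs 5: x=-3 → posterior Normal(-28/11, 63/253)
obs 6: x=-9/4 → posterior Normal(-2981/1192, 63/298)
obs 7: x=-5 → posterior Normal(-3881/1372, 9/49)
obs 8: x=-4 → posterior Normal(-4601/1552, 63/388)
obs 9: x=-1/2 → posterior Normal(-4691/1732, 63/433)
obs 10: x=3/4 → posterior Normal(-1139/478, 63/478)
obs 11: x=7/4 → posterior Normal(-4241/2092, 63/523)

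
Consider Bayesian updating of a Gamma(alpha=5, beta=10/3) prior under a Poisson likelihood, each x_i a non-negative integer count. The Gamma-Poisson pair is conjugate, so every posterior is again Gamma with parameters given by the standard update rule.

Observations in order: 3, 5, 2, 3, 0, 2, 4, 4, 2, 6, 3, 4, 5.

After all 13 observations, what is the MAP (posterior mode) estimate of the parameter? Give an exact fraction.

141/49

obs 1: x=3 → posterior Gamma(8, 13/3)
obs 2: x=5 → posterior Gamma(13, 16/3)
obs 3: x=2 → posterior Gamma(15, 19/3)
obs 4: x=3 → posterior Gamma(18, 22/3)
obs 5: x=0 → posterior Gamma(18, 25/3)
obs 6: x=2 → posterior Gamma(20, 28/3)
obs 7: x=4 → posterior Gamma(24, 31/3)
obs 8: x=4 → posterior Gamma(28, 34/3)
obs 9: x=2 → posterior Gamma(30, 37/3)
obs 10: x=6 → posterior Gamma(36, 40/3)
obs 11: x=3 → posterior Gamma(39, 43/3)
obs 12: x=4 → posterior Gamma(43, 46/3)
obs 13: x=5 → posterior Gamma(48, 49/3)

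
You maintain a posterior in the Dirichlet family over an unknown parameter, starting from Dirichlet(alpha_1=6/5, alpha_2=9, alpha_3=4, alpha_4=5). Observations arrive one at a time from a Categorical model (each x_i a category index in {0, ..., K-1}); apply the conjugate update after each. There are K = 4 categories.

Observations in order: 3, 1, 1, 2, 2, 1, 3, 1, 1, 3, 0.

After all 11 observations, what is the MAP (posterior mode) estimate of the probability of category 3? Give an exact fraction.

obs 1: x=3 → posterior Dirichlet(6/5, 9, 4, 6)
obs 2: x=1 → posterior Dirichlet(6/5, 10, 4, 6)
obs 3: x=1 → posterior Dirichlet(6/5, 11, 4, 6)
obs 4: x=2 → posterior Dirichlet(6/5, 11, 5, 6)
obs 5: x=2 → posterior Dirichlet(6/5, 11, 6, 6)
obs 6: x=1 → posterior Dirichlet(6/5, 12, 6, 6)
obs 7: x=3 → posterior Dirichlet(6/5, 12, 6, 7)
obs 8: x=1 → posterior Dirichlet(6/5, 13, 6, 7)
obs 9: x=1 → posterior Dirichlet(6/5, 14, 6, 7)
obs 10: x=3 → posterior Dirichlet(6/5, 14, 6, 8)
obs 11: x=0 → posterior Dirichlet(11/5, 14, 6, 8)

35/131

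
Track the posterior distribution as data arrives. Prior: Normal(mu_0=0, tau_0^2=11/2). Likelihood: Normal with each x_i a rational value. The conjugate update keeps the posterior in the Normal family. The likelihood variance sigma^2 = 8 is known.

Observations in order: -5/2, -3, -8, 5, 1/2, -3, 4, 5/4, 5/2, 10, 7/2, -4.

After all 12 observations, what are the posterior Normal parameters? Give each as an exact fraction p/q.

obs 1: x=-5/2 → posterior Normal(-55/54, 88/27)
obs 2: x=-3 → posterior Normal(-121/76, 44/19)
obs 3: x=-8 → posterior Normal(-297/98, 88/49)
obs 4: x=5 → posterior Normal(-187/120, 22/15)
obs 5: x=1/2 → posterior Normal(-88/71, 88/71)
obs 6: x=-3 → posterior Normal(-121/82, 44/41)
obs 7: x=4 → posterior Normal(-77/93, 88/93)
obs 8: x=5/4 → posterior Normal(-253/416, 11/13)
obs 9: x=5/2 → posterior Normal(-143/460, 88/115)
obs 10: x=10 → posterior Normal(33/56, 44/63)
obs 11: x=7/2 → posterior Normal(451/548, 88/137)
obs 12: x=-4 → posterior Normal(275/592, 22/37)

mu_0=275/592, tau_0^2=22/37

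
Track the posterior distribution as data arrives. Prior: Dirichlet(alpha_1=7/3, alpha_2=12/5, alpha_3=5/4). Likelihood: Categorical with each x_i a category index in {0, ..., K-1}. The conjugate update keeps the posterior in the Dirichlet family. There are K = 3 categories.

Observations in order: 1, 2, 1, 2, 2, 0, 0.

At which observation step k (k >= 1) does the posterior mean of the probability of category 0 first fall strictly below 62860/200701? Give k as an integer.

k = 2

obs 1: x=1 → posterior Dirichlet(7/3, 17/5, 5/4)
obs 2: x=2 → posterior Dirichlet(7/3, 17/5, 9/4)
obs 3: x=1 → posterior Dirichlet(7/3, 22/5, 9/4)
obs 4: x=2 → posterior Dirichlet(7/3, 22/5, 13/4)
obs 5: x=2 → posterior Dirichlet(7/3, 22/5, 17/4)
obs 6: x=0 → posterior Dirichlet(10/3, 22/5, 17/4)
obs 7: x=0 → posterior Dirichlet(13/3, 22/5, 17/4)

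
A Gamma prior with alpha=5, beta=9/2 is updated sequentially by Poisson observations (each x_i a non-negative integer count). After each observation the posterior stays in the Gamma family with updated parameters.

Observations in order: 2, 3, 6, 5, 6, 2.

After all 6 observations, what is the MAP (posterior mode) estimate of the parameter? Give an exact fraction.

8/3

obs 1: x=2 → posterior Gamma(7, 11/2)
obs 2: x=3 → posterior Gamma(10, 13/2)
obs 3: x=6 → posterior Gamma(16, 15/2)
obs 4: x=5 → posterior Gamma(21, 17/2)
obs 5: x=6 → posterior Gamma(27, 19/2)
obs 6: x=2 → posterior Gamma(29, 21/2)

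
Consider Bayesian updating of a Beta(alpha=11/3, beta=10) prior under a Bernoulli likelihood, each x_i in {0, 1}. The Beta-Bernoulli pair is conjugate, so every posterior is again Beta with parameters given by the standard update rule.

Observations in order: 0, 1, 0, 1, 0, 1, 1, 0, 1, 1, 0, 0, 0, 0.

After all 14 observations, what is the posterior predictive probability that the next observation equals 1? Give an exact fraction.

29/83

obs 1: x=0 → posterior Beta(11/3, 11)
obs 2: x=1 → posterior Beta(14/3, 11)
obs 3: x=0 → posterior Beta(14/3, 12)
obs 4: x=1 → posterior Beta(17/3, 12)
obs 5: x=0 → posterior Beta(17/3, 13)
obs 6: x=1 → posterior Beta(20/3, 13)
obs 7: x=1 → posterior Beta(23/3, 13)
obs 8: x=0 → posterior Beta(23/3, 14)
obs 9: x=1 → posterior Beta(26/3, 14)
obs 10: x=1 → posterior Beta(29/3, 14)
obs 11: x=0 → posterior Beta(29/3, 15)
obs 12: x=0 → posterior Beta(29/3, 16)
obs 13: x=0 → posterior Beta(29/3, 17)
obs 14: x=0 → posterior Beta(29/3, 18)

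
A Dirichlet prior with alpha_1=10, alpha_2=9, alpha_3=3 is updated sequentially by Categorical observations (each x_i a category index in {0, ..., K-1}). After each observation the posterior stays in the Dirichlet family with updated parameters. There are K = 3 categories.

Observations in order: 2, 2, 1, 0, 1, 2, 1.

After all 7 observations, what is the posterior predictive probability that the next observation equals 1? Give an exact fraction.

obs 1: x=2 → posterior Dirichlet(10, 9, 4)
obs 2: x=2 → posterior Dirichlet(10, 9, 5)
obs 3: x=1 → posterior Dirichlet(10, 10, 5)
obs 4: x=0 → posterior Dirichlet(11, 10, 5)
obs 5: x=1 → posterior Dirichlet(11, 11, 5)
obs 6: x=2 → posterior Dirichlet(11, 11, 6)
obs 7: x=1 → posterior Dirichlet(11, 12, 6)

12/29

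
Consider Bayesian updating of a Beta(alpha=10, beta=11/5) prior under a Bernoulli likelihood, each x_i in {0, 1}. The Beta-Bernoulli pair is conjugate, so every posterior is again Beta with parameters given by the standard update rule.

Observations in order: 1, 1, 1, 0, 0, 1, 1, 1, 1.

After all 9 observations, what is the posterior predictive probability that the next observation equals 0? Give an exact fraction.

21/106

obs 1: x=1 → posterior Beta(11, 11/5)
obs 2: x=1 → posterior Beta(12, 11/5)
obs 3: x=1 → posterior Beta(13, 11/5)
obs 4: x=0 → posterior Beta(13, 16/5)
obs 5: x=0 → posterior Beta(13, 21/5)
obs 6: x=1 → posterior Beta(14, 21/5)
obs 7: x=1 → posterior Beta(15, 21/5)
obs 8: x=1 → posterior Beta(16, 21/5)
obs 9: x=1 → posterior Beta(17, 21/5)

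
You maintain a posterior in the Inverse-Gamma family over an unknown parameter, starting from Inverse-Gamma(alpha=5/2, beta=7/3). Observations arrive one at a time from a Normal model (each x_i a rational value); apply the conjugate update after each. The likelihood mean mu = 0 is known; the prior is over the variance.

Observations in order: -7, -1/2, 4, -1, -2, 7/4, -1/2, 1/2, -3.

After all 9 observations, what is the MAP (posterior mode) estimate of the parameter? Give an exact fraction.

4199/768

obs 1: x=-7 → posterior Inverse-Gamma(3, 161/6)
obs 2: x=-1/2 → posterior Inverse-Gamma(7/2, 647/24)
obs 3: x=4 → posterior Inverse-Gamma(4, 839/24)
obs 4: x=-1 → posterior Inverse-Gamma(9/2, 851/24)
obs 5: x=-2 → posterior Inverse-Gamma(5, 899/24)
obs 6: x=7/4 → posterior Inverse-Gamma(11/2, 3743/96)
obs 7: x=-1/2 → posterior Inverse-Gamma(6, 3755/96)
obs 8: x=1/2 → posterior Inverse-Gamma(13/2, 3767/96)
obs 9: x=-3 → posterior Inverse-Gamma(7, 4199/96)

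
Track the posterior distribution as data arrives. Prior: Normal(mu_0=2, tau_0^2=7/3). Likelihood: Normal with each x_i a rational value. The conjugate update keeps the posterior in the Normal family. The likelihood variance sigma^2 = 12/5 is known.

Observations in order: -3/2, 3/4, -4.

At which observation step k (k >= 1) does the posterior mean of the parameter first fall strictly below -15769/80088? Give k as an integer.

obs 1: x=-3/2 → posterior Normal(39/142, 84/71)
obs 2: x=3/4 → posterior Normal(183/424, 42/53)
obs 3: x=-4 → posterior Normal(-377/564, 28/47)

k = 3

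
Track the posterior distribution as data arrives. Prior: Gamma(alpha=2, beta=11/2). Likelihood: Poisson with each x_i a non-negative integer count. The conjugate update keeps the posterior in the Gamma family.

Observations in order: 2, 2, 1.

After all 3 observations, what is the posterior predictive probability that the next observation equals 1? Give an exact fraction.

obs 1: x=2 → posterior Gamma(4, 13/2)
obs 2: x=2 → posterior Gamma(6, 15/2)
obs 3: x=1 → posterior Gamma(7, 17/2)

5744741422/16983563041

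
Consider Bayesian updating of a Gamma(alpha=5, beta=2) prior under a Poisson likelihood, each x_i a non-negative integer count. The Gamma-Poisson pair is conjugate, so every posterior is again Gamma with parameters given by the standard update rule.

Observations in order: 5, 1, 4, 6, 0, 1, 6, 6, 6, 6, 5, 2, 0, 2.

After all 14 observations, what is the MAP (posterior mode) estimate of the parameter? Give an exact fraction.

obs 1: x=5 → posterior Gamma(10, 3)
obs 2: x=1 → posterior Gamma(11, 4)
obs 3: x=4 → posterior Gamma(15, 5)
obs 4: x=6 → posterior Gamma(21, 6)
obs 5: x=0 → posterior Gamma(21, 7)
obs 6: x=1 → posterior Gamma(22, 8)
obs 7: x=6 → posterior Gamma(28, 9)
obs 8: x=6 → posterior Gamma(34, 10)
obs 9: x=6 → posterior Gamma(40, 11)
obs 10: x=6 → posterior Gamma(46, 12)
obs 11: x=5 → posterior Gamma(51, 13)
obs 12: x=2 → posterior Gamma(53, 14)
obs 13: x=0 → posterior Gamma(53, 15)
obs 14: x=2 → posterior Gamma(55, 16)

27/8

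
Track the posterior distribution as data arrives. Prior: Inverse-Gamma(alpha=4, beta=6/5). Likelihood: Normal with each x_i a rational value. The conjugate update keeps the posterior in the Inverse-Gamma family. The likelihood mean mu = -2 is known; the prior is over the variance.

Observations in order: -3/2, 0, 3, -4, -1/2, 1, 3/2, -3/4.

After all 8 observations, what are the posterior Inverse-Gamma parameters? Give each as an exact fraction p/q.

obs 1: x=-3/2 → posterior Inverse-Gamma(9/2, 53/40)
obs 2: x=0 → posterior Inverse-Gamma(5, 133/40)
obs 3: x=3 → posterior Inverse-Gamma(11/2, 633/40)
obs 4: x=-4 → posterior Inverse-Gamma(6, 713/40)
obs 5: x=-1/2 → posterior Inverse-Gamma(13/2, 379/20)
obs 6: x=1 → posterior Inverse-Gamma(7, 469/20)
obs 7: x=3/2 → posterior Inverse-Gamma(15/2, 1183/40)
obs 8: x=-3/4 → posterior Inverse-Gamma(8, 4857/160)

alpha=8, beta=4857/160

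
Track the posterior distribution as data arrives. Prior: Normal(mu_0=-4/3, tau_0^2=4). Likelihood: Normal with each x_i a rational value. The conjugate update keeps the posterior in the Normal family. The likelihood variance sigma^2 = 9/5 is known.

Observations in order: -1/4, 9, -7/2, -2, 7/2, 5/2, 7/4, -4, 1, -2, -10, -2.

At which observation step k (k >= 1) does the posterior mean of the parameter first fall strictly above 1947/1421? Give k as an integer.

k = 2

obs 1: x=-1/4 → posterior Normal(-17/29, 36/29)
obs 2: x=9 → posterior Normal(163/49, 36/49)
obs 3: x=-7/2 → posterior Normal(31/23, 12/23)
obs 4: x=-2 → posterior Normal(53/89, 36/89)
obs 5: x=7/2 → posterior Normal(123/109, 36/109)
obs 6: x=5/2 → posterior Normal(173/129, 12/43)
obs 7: x=7/4 → posterior Normal(208/149, 36/149)
obs 8: x=-4 → posterior Normal(128/169, 36/169)
obs 9: x=1 → posterior Normal(148/189, 4/21)
obs 10: x=-2 → posterior Normal(108/209, 36/209)
obs 11: x=-10 → posterior Normal(-92/229, 36/229)
obs 12: x=-2 → posterior Normal(-44/83, 12/83)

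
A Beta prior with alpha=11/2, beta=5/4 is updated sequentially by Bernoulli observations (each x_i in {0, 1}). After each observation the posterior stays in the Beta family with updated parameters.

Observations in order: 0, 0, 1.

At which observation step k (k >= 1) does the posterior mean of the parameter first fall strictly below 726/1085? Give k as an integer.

obs 1: x=0 → posterior Beta(11/2, 9/4)
obs 2: x=0 → posterior Beta(11/2, 13/4)
obs 3: x=1 → posterior Beta(13/2, 13/4)

k = 2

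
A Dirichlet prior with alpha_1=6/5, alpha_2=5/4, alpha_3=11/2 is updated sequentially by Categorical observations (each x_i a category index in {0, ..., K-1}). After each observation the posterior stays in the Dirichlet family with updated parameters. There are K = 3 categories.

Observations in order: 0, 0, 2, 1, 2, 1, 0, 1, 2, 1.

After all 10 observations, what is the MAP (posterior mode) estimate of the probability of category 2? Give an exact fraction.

150/299

obs 1: x=0 → posterior Dirichlet(11/5, 5/4, 11/2)
obs 2: x=0 → posterior Dirichlet(16/5, 5/4, 11/2)
obs 3: x=2 → posterior Dirichlet(16/5, 5/4, 13/2)
obs 4: x=1 → posterior Dirichlet(16/5, 9/4, 13/2)
obs 5: x=2 → posterior Dirichlet(16/5, 9/4, 15/2)
obs 6: x=1 → posterior Dirichlet(16/5, 13/4, 15/2)
obs 7: x=0 → posterior Dirichlet(21/5, 13/4, 15/2)
obs 8: x=1 → posterior Dirichlet(21/5, 17/4, 15/2)
obs 9: x=2 → posterior Dirichlet(21/5, 17/4, 17/2)
obs 10: x=1 → posterior Dirichlet(21/5, 21/4, 17/2)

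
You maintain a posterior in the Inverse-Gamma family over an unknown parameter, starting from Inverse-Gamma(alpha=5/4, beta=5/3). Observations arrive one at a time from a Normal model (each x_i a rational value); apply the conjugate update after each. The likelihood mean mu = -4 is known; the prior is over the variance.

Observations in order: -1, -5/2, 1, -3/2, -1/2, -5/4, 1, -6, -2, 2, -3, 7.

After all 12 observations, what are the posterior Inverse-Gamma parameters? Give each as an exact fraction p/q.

obs 1: x=-1 → posterior Inverse-Gamma(7/4, 37/6)
obs 2: x=-5/2 → posterior Inverse-Gamma(9/4, 175/24)
obs 3: x=1 → posterior Inverse-Gamma(11/4, 475/24)
obs 4: x=-3/2 → posterior Inverse-Gamma(13/4, 275/12)
obs 5: x=-1/2 → posterior Inverse-Gamma(15/4, 697/24)
obs 6: x=-5/4 → posterior Inverse-Gamma(17/4, 3151/96)
obs 7: x=1 → posterior Inverse-Gamma(19/4, 4351/96)
obs 8: x=-6 → posterior Inverse-Gamma(21/4, 4543/96)
obs 9: x=-2 → posterior Inverse-Gamma(23/4, 4735/96)
obs 10: x=2 → posterior Inverse-Gamma(25/4, 6463/96)
obs 11: x=-3 → posterior Inverse-Gamma(27/4, 6511/96)
obs 12: x=7 → posterior Inverse-Gamma(29/4, 12319/96)

alpha=29/4, beta=12319/96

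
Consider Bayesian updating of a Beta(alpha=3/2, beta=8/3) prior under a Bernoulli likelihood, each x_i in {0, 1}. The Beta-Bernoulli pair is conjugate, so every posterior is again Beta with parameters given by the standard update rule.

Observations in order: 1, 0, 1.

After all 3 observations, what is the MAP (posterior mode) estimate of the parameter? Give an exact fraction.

obs 1: x=1 → posterior Beta(5/2, 8/3)
obs 2: x=0 → posterior Beta(5/2, 11/3)
obs 3: x=1 → posterior Beta(7/2, 11/3)

15/31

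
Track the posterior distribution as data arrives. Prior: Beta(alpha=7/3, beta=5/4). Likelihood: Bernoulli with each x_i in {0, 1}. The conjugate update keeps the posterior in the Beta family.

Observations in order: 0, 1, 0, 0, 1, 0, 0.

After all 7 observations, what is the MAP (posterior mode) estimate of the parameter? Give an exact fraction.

40/103

obs 1: x=0 → posterior Beta(7/3, 9/4)
obs 2: x=1 → posterior Beta(10/3, 9/4)
obs 3: x=0 → posterior Beta(10/3, 13/4)
obs 4: x=0 → posterior Beta(10/3, 17/4)
obs 5: x=1 → posterior Beta(13/3, 17/4)
obs 6: x=0 → posterior Beta(13/3, 21/4)
obs 7: x=0 → posterior Beta(13/3, 25/4)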